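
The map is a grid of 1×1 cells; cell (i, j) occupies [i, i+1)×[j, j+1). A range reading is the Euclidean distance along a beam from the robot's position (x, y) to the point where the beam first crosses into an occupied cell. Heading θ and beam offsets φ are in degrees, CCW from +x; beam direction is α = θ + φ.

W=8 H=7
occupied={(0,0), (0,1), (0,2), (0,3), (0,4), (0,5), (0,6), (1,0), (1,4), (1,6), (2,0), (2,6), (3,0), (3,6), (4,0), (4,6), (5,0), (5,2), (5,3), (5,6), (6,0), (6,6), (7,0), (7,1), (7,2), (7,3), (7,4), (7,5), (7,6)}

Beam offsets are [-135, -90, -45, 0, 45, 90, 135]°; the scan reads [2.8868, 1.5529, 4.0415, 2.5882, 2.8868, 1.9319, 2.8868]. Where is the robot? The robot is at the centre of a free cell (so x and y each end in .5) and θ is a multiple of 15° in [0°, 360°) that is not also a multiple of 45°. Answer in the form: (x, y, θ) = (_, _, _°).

Candidates: 27 free-cell centres × 16 headings = 432 poses. Raycast each; keep the one whose scan matches to 4 dp.
  (4.5, 2.5, 150°): beam 1 = 0.5176 ≠ 2.8868 ✗
  (2.5, 4.5, 165°): beam 1 = 3.0000 ≠ 2.8868 ✗
  (6.5, 4.5, 330°): beam 1 = 5.6940 ≠ 2.8868 ✗
  (4.5, 3.5, 345°): beam 1 = 4.0415 ≠ 2.8868 ✗
  …
  (3.5, 3.5, 75°): r_1=2.8868, r_2=1.5529, r_3=4.0415, r_4=2.5882, r_5=2.8868, r_6=1.9319, r_7=2.8868 — all match ✓
No second candidate reproduces the full scan.

(x, y, θ) = (3.5, 3.5, 75°)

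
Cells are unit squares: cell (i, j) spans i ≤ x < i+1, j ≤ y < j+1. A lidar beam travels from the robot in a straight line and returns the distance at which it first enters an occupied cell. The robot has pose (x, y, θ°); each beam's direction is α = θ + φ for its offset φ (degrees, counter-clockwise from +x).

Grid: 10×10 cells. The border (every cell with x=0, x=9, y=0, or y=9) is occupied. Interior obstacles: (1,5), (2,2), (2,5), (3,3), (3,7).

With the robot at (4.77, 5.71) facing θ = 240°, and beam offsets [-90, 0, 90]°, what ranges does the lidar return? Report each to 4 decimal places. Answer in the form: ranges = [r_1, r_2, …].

beam 1: φ=-90°, α=150°
  dir = (cos 150°, sin 150°) = (-0.8660, 0.5000); from cell (4,5)
  next x-line at t=0.8891, next y-line at t=0.5800; Δt_x=1.1547, Δt_y=2.0000
    y: enter (4,6) at t=0.5800
    x: enter (3,6) at t=0.8891
    x: enter (2,6) at t=2.0438
    y: enter (2,7) at t=2.5800
    x: enter (1,7) at t=3.1985
    x: enter (0,7) at t=4.3532 ← occupied
  → r_1 = 4.3532
beam 2: φ=0°, α=240°
  dir = (cos 240°, sin 240°) = (-0.5000, -0.8660); from cell (4,5)
  next x-line at t=1.5400, next y-line at t=0.8198; Δt_x=2.0000, Δt_y=1.1547
    y: enter (4,4) at t=0.8198
    x: enter (3,4) at t=1.5400
    y: enter (3,3) at t=1.9745 ← occupied
  → r_2 = 1.9745
beam 3: φ=90°, α=330°
  dir = (cos 330°, sin 330°) = (0.8660, -0.5000); from cell (4,5)
  next x-line at t=0.2656, next y-line at t=1.4200; Δt_x=1.1547, Δt_y=2.0000
    x: enter (5,5) at t=0.2656
    y: enter (5,4) at t=1.4200
    x: enter (6,4) at t=1.4203
    x: enter (7,4) at t=2.5750
    y: enter (7,3) at t=3.4200
    x: enter (8,3) at t=3.7297
    x: enter (9,3) at t=4.8844 ← occupied
  → r_3 = 4.8844

ranges = [4.3532, 1.9745, 4.8844]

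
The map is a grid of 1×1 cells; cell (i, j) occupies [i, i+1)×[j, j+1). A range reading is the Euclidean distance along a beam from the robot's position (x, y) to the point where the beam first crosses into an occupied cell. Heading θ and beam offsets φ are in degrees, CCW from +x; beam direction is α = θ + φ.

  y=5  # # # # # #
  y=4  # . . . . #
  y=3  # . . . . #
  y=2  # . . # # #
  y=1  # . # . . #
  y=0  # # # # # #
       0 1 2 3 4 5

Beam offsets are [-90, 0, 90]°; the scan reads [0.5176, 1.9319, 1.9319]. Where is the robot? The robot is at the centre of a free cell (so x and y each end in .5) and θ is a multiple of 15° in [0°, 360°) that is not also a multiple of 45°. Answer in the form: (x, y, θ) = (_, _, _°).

(x, y, θ) = (1.5, 3.5, 255°)

Candidates: 13 free-cell centres × 16 headings = 208 poses. Raycast each; keep the one whose scan matches to 4 dp.
  (2.5, 4.5, 285°): beam 1 = 1.5529 ≠ 0.5176 ✗
  (4.5, 4.5, 195°): beam 2 = 3.6235 ≠ 1.9319 ✗
  (4.5, 4.5, 300°): beam 1 = 4.0415 ≠ 0.5176 ✗
  (4.5, 3.5, 255°): beam 1 = 3.6235 ≠ 0.5176 ✗
  (1.5, 4.5, 105°): beam 1 = 1.9319 ≠ 0.5176 ✗
  …
  (1.5, 3.5, 255°): r_1=0.5176, r_2=1.9319, r_3=1.9319 — all match ✓
Only this pose fits every beam.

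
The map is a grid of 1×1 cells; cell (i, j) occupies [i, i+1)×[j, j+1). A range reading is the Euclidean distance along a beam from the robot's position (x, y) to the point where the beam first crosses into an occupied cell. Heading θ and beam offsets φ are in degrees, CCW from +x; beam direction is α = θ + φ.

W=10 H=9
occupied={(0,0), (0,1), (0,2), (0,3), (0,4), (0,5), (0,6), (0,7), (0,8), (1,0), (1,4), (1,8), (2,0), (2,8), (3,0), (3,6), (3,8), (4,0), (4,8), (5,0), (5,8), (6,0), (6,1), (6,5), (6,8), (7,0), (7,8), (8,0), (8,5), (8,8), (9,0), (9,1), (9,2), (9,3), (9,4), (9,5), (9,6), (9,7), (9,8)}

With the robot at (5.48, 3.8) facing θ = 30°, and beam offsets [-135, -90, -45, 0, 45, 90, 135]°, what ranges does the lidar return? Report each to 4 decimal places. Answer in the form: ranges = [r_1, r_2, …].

ranges = [2.8988, 2.0785, 3.6442, 2.9098, 2.0091, 2.9600, 3.6028]

beam 1: φ=-135°, α=255°
  dir = (cos 255°, sin 255°) = (-0.2588, -0.9659); from cell (5,3)
  next x-line at t=1.8546, next y-line at t=0.8282; Δt_x=3.8637, Δt_y=1.0353
    y: enter (5,2) at t=0.8282
    x: enter (4,2) at t=1.8546
    y: enter (4,1) at t=1.8635
    y: enter (4,0) at t=2.8988 ← occupied
  → r_1 = 2.8988
beam 2: φ=-90°, α=300°
  dir = (cos 300°, sin 300°) = (0.5000, -0.8660); from cell (5,3)
  next x-line at t=1.0400, next y-line at t=0.9238; Δt_x=2.0000, Δt_y=1.1547
    y: enter (5,2) at t=0.9238
    x: enter (6,2) at t=1.0400
    y: enter (6,1) at t=2.0785 ← occupied
  → r_2 = 2.0785
beam 3: φ=-45°, α=345°
  dir = (cos 345°, sin 345°) = (0.9659, -0.2588); from cell (5,3)
  next x-line at t=0.5383, next y-line at t=3.0910; Δt_x=1.0353, Δt_y=3.8637
    x: enter (6,3) at t=0.5383
    x: enter (7,3) at t=1.5736
    x: enter (8,3) at t=2.6089
    y: enter (8,2) at t=3.0910
    x: enter (9,2) at t=3.6442 ← occupied
  → r_3 = 3.6442
beam 4: φ=0°, α=30°
  dir = (cos 30°, sin 30°) = (0.8660, 0.5000); from cell (5,3)
  next x-line at t=0.6004, next y-line at t=0.4000; Δt_x=1.1547, Δt_y=2.0000
    y: enter (5,4) at t=0.4000
    x: enter (6,4) at t=0.6004
    x: enter (7,4) at t=1.7551
    y: enter (7,5) at t=2.4000
    x: enter (8,5) at t=2.9098 ← occupied
  → r_4 = 2.9098
beam 5: φ=45°, α=75°
  dir = (cos 75°, sin 75°) = (0.2588, 0.9659); from cell (5,3)
  next x-line at t=2.0091, next y-line at t=0.2071; Δt_x=3.8637, Δt_y=1.0353
    y: enter (5,4) at t=0.2071
    y: enter (5,5) at t=1.2423
    x: enter (6,5) at t=2.0091 ← occupied
  → r_5 = 2.0091
beam 6: φ=90°, α=120°
  dir = (cos 120°, sin 120°) = (-0.5000, 0.8660); from cell (5,3)
  next x-line at t=0.9600, next y-line at t=0.2309; Δt_x=2.0000, Δt_y=1.1547
    y: enter (5,4) at t=0.2309
    x: enter (4,4) at t=0.9600
    y: enter (4,5) at t=1.3856
    y: enter (4,6) at t=2.5403
    x: enter (3,6) at t=2.9600 ← occupied
  → r_6 = 2.9600
beam 7: φ=135°, α=165°
  dir = (cos 165°, sin 165°) = (-0.9659, 0.2588); from cell (5,3)
  next x-line at t=0.4969, next y-line at t=0.7727; Δt_x=1.0353, Δt_y=3.8637
    x: enter (4,3) at t=0.4969
    y: enter (4,4) at t=0.7727
    x: enter (3,4) at t=1.5322
    x: enter (2,4) at t=2.5675
    x: enter (1,4) at t=3.6028 ← occupied
  → r_7 = 3.6028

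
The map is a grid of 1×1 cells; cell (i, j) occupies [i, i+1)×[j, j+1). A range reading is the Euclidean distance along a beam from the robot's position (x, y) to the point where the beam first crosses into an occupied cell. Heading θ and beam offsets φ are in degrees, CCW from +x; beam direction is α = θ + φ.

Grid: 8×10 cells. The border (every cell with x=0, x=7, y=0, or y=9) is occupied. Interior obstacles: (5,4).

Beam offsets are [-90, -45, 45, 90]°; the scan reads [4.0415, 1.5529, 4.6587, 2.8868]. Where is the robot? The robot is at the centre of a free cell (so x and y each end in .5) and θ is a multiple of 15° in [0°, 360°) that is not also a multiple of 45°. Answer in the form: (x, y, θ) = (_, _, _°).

Candidates: 47 free-cell centres × 16 headings = 752 poses. Raycast each; keep the one whose scan matches to 4 dp.
  (6.5, 5.5, 15°): beam 1 = 1.9319 ≠ 4.0415 ✗
  (3.5, 4.5, 330°): beam 2 = 3.6235 ≠ 1.5529 ✗
  (2.5, 7.5, 150°): beam 1 = 1.7321 ≠ 4.0415 ✗
  (5.5, 1.5, 330°): beam 1 = 0.5774 ≠ 4.0415 ✗
  …
  (3.5, 4.5, 60°): r_1=4.0415, r_2=1.5529, r_3=4.6587, r_4=2.8868 — all match ✓
Only this pose fits every beam.

(x, y, θ) = (3.5, 4.5, 60°)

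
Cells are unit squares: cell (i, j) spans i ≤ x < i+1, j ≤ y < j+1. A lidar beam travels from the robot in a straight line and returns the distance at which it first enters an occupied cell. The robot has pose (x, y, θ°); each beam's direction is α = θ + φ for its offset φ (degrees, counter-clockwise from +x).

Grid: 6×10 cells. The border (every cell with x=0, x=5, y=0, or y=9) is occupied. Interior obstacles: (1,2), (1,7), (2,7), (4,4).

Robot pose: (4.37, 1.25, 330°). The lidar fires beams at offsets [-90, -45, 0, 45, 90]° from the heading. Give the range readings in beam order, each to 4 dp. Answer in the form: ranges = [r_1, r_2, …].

beam 1: φ=-90°, α=240°
  direction (-0.5000, -0.8660); cell (4,1); t to first gridline: x 0.7400, y 0.2887 (then +2.0000 / +1.1547)
    (4,0) via y @ 0.2887  # hit
  → r_1 = 0.2887
beam 2: φ=-45°, α=285°
  direction (0.2588, -0.9659); cell (4,1); t to first gridline: x 2.4341, y 0.2588 (then +3.8637 / +1.0353)
    (4,0) via y @ 0.2588  # hit
  → r_2 = 0.2588
beam 3: φ=0°, α=330°
  direction (0.8660, -0.5000); cell (4,1); t to first gridline: x 0.7275, y 0.5000 (then +1.1547 / +2.0000)
    (4,0) via y @ 0.5000  # hit
  → r_3 = 0.5000
beam 4: φ=45°, α=15°
  direction (0.9659, 0.2588); cell (4,1); t to first gridline: x 0.6522, y 2.8978 (then +1.0353 / +3.8637)
    (5,1) via x @ 0.6522  # hit
  → r_4 = 0.6522
beam 5: φ=90°, α=60°
  direction (0.5000, 0.8660); cell (4,1); t to first gridline: x 1.2600, y 0.8660 (then +2.0000 / +1.1547)
    (4,2) via y @ 0.8660
    (5,2) via x @ 1.2600  # hit
  → r_5 = 1.2600

ranges = [0.2887, 0.2588, 0.5000, 0.6522, 1.2600]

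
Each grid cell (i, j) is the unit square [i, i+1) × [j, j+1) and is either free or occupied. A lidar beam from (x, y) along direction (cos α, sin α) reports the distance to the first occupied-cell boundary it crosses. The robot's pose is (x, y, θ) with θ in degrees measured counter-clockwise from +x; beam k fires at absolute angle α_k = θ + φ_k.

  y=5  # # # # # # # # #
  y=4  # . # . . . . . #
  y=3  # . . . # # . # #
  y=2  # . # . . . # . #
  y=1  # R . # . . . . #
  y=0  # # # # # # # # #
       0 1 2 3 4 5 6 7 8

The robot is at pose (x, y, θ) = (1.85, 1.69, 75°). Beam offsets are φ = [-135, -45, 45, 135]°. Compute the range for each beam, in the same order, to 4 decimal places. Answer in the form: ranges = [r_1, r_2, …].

ranges = [0.7967, 0.6200, 1.7000, 0.9815]

beam 1: φ=-135°, α=300°
  direction (0.5000, -0.8660); cell (1,1); t to first gridline: x 0.3000, y 0.7967 (then +2.0000 / +1.1547)
    (2,1) via x @ 0.3000
    (2,0) via y @ 0.7967  # hit
  → r_1 = 0.7967
beam 2: φ=-45°, α=30°
  direction (0.8660, 0.5000); cell (1,1); t to first gridline: x 0.1732, y 0.6200 (then +1.1547 / +2.0000)
    (2,1) via x @ 0.1732
    (2,2) via y @ 0.6200  # hit
  → r_2 = 0.6200
beam 3: φ=45°, α=120°
  direction (-0.5000, 0.8660); cell (1,1); t to first gridline: x 1.7000, y 0.3580 (then +2.0000 / +1.1547)
    (1,2) via y @ 0.3580
    (1,3) via y @ 1.5127
    (0,3) via x @ 1.7000  # hit
  → r_3 = 1.7000
beam 4: φ=135°, α=210°
  direction (-0.8660, -0.5000); cell (1,1); t to first gridline: x 0.9815, y 1.3800 (then +1.1547 / +2.0000)
    (0,1) via x @ 0.9815  # hit
  → r_4 = 0.9815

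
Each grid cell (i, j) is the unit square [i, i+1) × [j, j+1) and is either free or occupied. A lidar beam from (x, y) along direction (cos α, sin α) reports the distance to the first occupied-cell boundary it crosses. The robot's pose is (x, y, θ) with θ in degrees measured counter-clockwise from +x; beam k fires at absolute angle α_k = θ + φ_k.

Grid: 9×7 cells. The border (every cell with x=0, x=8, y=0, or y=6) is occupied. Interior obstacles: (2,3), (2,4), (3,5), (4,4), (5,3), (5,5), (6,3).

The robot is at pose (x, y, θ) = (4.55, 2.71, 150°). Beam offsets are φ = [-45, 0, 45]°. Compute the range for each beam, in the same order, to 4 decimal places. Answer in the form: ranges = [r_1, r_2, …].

beam 1: φ=-45°, α=105°
  cosα=-0.2588 sinα=0.9659 | (4,2) | tMaxX 2.1250 tMaxY 0.3002 | tΔX 3.8637 tΔY 1.0353
    t=0.3002 [y] (4,3)
    t=1.3355 [y] (4,4) — stop
  → r_1 = 1.3355
beam 2: φ=0°, α=150°
  cosα=-0.8660 sinα=0.5000 | (4,2) | tMaxX 0.6351 tMaxY 0.5800 | tΔX 1.1547 tΔY 2.0000
    t=0.5800 [y] (4,3)
    t=0.6351 [x] (3,3)
    t=1.7898 [x] (2,3) — stop
  → r_2 = 1.7898
beam 3: φ=45°, α=195°
  cosα=-0.9659 sinα=-0.2588 | (4,2) | tMaxX 0.5694 tMaxY 2.7432 | tΔX 1.0353 tΔY 3.8637
    t=0.5694 [x] (3,2)
    t=1.6047 [x] (2,2)
    t=2.6400 [x] (1,2)
    t=2.7432 [y] (1,1)
    t=3.6752 [x] (0,1) — stop
  → r_3 = 3.6752

ranges = [1.3355, 1.7898, 3.6752]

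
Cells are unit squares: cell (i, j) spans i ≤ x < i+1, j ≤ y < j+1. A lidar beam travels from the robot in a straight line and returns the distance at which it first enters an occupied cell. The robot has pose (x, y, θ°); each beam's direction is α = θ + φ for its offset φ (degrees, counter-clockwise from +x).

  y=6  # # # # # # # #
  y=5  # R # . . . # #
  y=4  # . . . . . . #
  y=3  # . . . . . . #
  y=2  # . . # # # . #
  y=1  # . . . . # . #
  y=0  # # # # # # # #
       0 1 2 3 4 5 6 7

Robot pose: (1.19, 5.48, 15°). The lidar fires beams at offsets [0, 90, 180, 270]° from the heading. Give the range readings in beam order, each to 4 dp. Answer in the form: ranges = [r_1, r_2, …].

ranges = [0.8386, 0.5383, 0.1967, 4.6380]

beam 1: φ=0°, α=15°
  direction (0.9659, 0.2588); cell (1,5); t to first gridline: x 0.8386, y 2.0091 (then +1.0353 / +3.8637)
    (2,5) via x @ 0.8386  # hit
  → r_1 = 0.8386
beam 2: φ=90°, α=105°
  direction (-0.2588, 0.9659); cell (1,5); t to first gridline: x 0.7341, y 0.5383 (then +3.8637 / +1.0353)
    (1,6) via y @ 0.5383  # hit
  → r_2 = 0.5383
beam 3: φ=180°, α=195°
  direction (-0.9659, -0.2588); cell (1,5); t to first gridline: x 0.1967, y 1.8546 (then +1.0353 / +3.8637)
    (0,5) via x @ 0.1967  # hit
  → r_3 = 0.1967
beam 4: φ=270°, α=285°
  direction (0.2588, -0.9659); cell (1,5); t to first gridline: x 3.1296, y 0.4969 (then +3.8637 / +1.0353)
    (1,4) via y @ 0.4969
    (1,3) via y @ 1.5322
    (1,2) via y @ 2.5675
    (2,2) via x @ 3.1296
    (2,1) via y @ 3.6028
    (2,0) via y @ 4.6380  # hit
  → r_4 = 4.6380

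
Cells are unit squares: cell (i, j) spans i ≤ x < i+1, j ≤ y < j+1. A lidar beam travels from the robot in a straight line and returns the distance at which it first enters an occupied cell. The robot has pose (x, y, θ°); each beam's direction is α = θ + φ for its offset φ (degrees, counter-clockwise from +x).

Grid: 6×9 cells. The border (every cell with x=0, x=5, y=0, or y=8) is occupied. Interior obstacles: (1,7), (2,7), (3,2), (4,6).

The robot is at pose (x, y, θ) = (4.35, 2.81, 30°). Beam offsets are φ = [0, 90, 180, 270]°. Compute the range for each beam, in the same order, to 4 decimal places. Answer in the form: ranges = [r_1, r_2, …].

beam 1: φ=0°, α=30°
  direction (0.8660, 0.5000); cell (4,2); t to first gridline: x 0.7506, y 0.3800 (then +1.1547 / +2.0000)
    (4,3) via y @ 0.3800
    (5,3) via x @ 0.7506  # hit
  → r_1 = 0.7506
beam 2: φ=90°, α=120°
  direction (-0.5000, 0.8660); cell (4,2); t to first gridline: x 0.7000, y 0.2194 (then +2.0000 / +1.1547)
    (4,3) via y @ 0.2194
    (3,3) via x @ 0.7000
    (3,4) via y @ 1.3741
    (3,5) via y @ 2.5288
    (2,5) via x @ 2.7000
    (2,6) via y @ 3.6835
    (1,6) via x @ 4.7000
    (1,7) via y @ 4.8382  # hit
  → r_2 = 4.8382
beam 3: φ=180°, α=210°
  direction (-0.8660, -0.5000); cell (4,2); t to first gridline: x 0.4041, y 1.6200 (then +1.1547 / +2.0000)
    (3,2) via x @ 0.4041  # hit
  → r_3 = 0.4041
beam 4: φ=270°, α=300°
  direction (0.5000, -0.8660); cell (4,2); t to first gridline: x 1.3000, y 0.9353 (then +2.0000 / +1.1547)
    (4,1) via y @ 0.9353
    (5,1) via x @ 1.3000  # hit
  → r_4 = 1.3000

ranges = [0.7506, 4.8382, 0.4041, 1.3000]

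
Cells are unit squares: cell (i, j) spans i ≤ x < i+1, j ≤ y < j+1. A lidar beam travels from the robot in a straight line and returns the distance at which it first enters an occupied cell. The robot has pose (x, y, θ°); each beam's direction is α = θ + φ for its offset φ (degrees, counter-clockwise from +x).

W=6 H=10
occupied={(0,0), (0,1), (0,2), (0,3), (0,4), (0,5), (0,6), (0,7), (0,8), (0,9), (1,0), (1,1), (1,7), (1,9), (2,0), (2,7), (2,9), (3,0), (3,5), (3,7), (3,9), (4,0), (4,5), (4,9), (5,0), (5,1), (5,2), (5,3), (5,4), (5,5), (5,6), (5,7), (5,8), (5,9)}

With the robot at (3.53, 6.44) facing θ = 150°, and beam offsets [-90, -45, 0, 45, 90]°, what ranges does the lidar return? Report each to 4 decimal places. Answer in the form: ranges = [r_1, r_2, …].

beam 1: φ=-90°, α=60°
  direction (0.5000, 0.8660); cell (3,6); t to first gridline: x 0.9400, y 0.6466 (then +2.0000 / +1.1547)
    (3,7) via y @ 0.6466  # hit
  → r_1 = 0.6466
beam 2: φ=-45°, α=105°
  direction (-0.2588, 0.9659); cell (3,6); t to first gridline: x 2.0478, y 0.5798 (then +3.8637 / +1.0353)
    (3,7) via y @ 0.5798  # hit
  → r_2 = 0.5798
beam 3: φ=0°, α=150°
  direction (-0.8660, 0.5000); cell (3,6); t to first gridline: x 0.6120, y 1.1200 (then +1.1547 / +2.0000)
    (2,6) via x @ 0.6120
    (2,7) via y @ 1.1200  # hit
  → r_3 = 1.1200
beam 4: φ=45°, α=195°
  direction (-0.9659, -0.2588); cell (3,6); t to first gridline: x 0.5487, y 1.7000 (then +1.0353 / +3.8637)
    (2,6) via x @ 0.5487
    (1,6) via x @ 1.5840
    (1,5) via y @ 1.7000
    (0,5) via x @ 2.6192  # hit
  → r_4 = 2.6192
beam 5: φ=90°, α=240°
  direction (-0.5000, -0.8660); cell (3,6); t to first gridline: x 1.0600, y 0.5081 (then +2.0000 / +1.1547)
    (3,5) via y @ 0.5081  # hit
  → r_5 = 0.5081

ranges = [0.6466, 0.5798, 1.1200, 2.6192, 0.5081]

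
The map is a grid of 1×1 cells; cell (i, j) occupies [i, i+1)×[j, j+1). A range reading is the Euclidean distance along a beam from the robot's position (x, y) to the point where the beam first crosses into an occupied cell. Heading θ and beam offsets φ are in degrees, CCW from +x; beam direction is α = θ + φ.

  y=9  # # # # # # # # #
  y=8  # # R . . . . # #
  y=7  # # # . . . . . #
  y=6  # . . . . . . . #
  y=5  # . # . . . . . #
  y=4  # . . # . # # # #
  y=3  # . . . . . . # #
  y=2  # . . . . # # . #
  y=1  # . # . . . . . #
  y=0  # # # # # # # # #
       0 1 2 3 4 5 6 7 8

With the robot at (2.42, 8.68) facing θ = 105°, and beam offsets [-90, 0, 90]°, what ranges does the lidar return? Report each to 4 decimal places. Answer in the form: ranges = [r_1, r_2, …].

beam 1: φ=-90°, α=15°
  cosα=0.9659 sinα=0.2588 | (2,8) | tMaxX 0.6005 tMaxY 1.2364 | tΔX 1.0353 tΔY 3.8637
    t=0.6005 [x] (3,8)
    t=1.2364 [y] (3,9) — stop
  → r_1 = 1.2364
beam 2: φ=0°, α=105°
  cosα=-0.2588 sinα=0.9659 | (2,8) | tMaxX 1.6228 tMaxY 0.3313 | tΔX 3.8637 tΔY 1.0353
    t=0.3313 [y] (2,9) — stop
  → r_2 = 0.3313
beam 3: φ=90°, α=195°
  cosα=-0.9659 sinα=-0.2588 | (2,8) | tMaxX 0.4348 tMaxY 2.6273 | tΔX 1.0353 tΔY 3.8637
    t=0.4348 [x] (1,8) — stop
  → r_3 = 0.4348

ranges = [1.2364, 0.3313, 0.4348]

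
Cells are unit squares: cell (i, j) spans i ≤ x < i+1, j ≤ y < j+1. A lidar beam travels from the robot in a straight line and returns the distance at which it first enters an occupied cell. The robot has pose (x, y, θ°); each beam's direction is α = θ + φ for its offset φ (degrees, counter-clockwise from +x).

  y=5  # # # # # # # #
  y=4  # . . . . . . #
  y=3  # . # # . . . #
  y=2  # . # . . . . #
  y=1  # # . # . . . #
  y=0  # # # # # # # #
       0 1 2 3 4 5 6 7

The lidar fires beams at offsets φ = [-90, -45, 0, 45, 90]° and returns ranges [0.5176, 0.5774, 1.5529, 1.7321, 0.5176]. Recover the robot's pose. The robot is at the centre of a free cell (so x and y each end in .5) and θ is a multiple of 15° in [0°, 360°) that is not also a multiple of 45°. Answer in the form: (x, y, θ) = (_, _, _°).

(x, y, θ) = (2.5, 4.5, 165°)

Enumerate (i+0.5, j+0.5, θ) over the 19 free cells and 16 admissible headings. For each, cast all 5 beams and compare to the given ranges.
  (4.5, 2.5, 120°): beam 1 = 2.8868 ≠ 0.5176 ✗
  (3.5, 2.5, 345°): beam 3 = 3.6235 ≠ 1.5529 ✗
  (6.5, 2.5, 30°): beam 1 = 1.0000 ≠ 0.5176 ✗
  …
  (2.5, 4.5, 165°): r_1=0.5176, r_2=0.5774, r_3=1.5529, r_4=1.7321, r_5=0.5176 — all match ✓
No second candidate reproduces the full scan.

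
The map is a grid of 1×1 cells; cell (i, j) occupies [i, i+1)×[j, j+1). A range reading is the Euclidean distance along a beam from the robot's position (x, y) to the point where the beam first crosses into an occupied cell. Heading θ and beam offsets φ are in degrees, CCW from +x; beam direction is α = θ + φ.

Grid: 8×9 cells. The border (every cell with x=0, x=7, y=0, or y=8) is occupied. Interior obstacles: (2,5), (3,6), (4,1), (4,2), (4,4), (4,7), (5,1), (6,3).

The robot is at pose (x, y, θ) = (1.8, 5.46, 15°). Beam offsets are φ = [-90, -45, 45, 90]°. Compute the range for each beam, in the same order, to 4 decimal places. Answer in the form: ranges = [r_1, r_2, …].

ranges = [4.6173, 0.2309, 0.4000, 2.6296]

beam 1: φ=-90°, α=285°
  d=(0.2588,-0.9659)  start (1,5)  tX=0.7727 tY=0.4762  stride 1/|dx|=3.8637 1/|dy|=1.0353
    cross y-line → (1,4), t=0.4762
    cross x-line → (2,4), t=0.7727
    cross y-line → (2,3), t=1.5115
    cross y-line → (2,2), t=2.5468
    cross y-line → (2,1), t=3.5821
    cross y-line → (2,0), t=4.6173 (wall)
  → r_1 = 4.6173
beam 2: φ=-45°, α=330°
  d=(0.8660,-0.5000)  start (1,5)  tX=0.2309 tY=0.9200  stride 1/|dx|=1.1547 1/|dy|=2.0000
    cross x-line → (2,5), t=0.2309 (wall)
  → r_2 = 0.2309
beam 3: φ=45°, α=60°
  d=(0.5000,0.8660)  start (1,5)  tX=0.4000 tY=0.6235  stride 1/|dx|=2.0000 1/|dy|=1.1547
    cross x-line → (2,5), t=0.4000 (wall)
  → r_3 = 0.4000
beam 4: φ=90°, α=105°
  d=(-0.2588,0.9659)  start (1,5)  tX=3.0910 tY=0.5590  stride 1/|dx|=3.8637 1/|dy|=1.0353
    cross y-line → (1,6), t=0.5590
    cross y-line → (1,7), t=1.5943
    cross y-line → (1,8), t=2.6296 (wall)
  → r_4 = 2.6296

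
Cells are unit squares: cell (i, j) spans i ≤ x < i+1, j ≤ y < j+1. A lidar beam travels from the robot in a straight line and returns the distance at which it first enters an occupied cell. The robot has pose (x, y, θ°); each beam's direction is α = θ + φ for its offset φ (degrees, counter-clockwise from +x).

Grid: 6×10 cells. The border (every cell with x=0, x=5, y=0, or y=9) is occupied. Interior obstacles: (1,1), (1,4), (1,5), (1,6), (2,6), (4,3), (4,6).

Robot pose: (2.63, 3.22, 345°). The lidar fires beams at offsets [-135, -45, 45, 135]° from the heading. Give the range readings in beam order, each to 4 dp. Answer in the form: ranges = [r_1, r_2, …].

ranges = [1.8822, 2.5634, 2.7366, 1.2600]

beam 1: φ=-135°, α=210°
  d=(-0.8660,-0.5000)  start (2,3)  tX=0.7275 tY=0.4400  stride 1/|dx|=1.1547 1/|dy|=2.0000
    cross y-line → (2,2), t=0.4400
    cross x-line → (1,2), t=0.7275
    cross x-line → (0,2), t=1.8822 (wall)
  → r_1 = 1.8822
beam 2: φ=-45°, α=300°
  d=(0.5000,-0.8660)  start (2,3)  tX=0.7400 tY=0.2540  stride 1/|dx|=2.0000 1/|dy|=1.1547
    cross y-line → (2,2), t=0.2540
    cross x-line → (3,2), t=0.7400
    cross y-line → (3,1), t=1.4087
    cross y-line → (3,0), t=2.5634 (wall)
  → r_2 = 2.5634
beam 3: φ=45°, α=30°
  d=(0.8660,0.5000)  start (2,3)  tX=0.4272 tY=1.5600  stride 1/|dx|=1.1547 1/|dy|=2.0000
    cross x-line → (3,3), t=0.4272
    cross y-line → (3,4), t=1.5600
    cross x-line → (4,4), t=1.5819
    cross x-line → (5,4), t=2.7366 (wall)
  → r_3 = 2.7366
beam 4: φ=135°, α=120°
  d=(-0.5000,0.8660)  start (2,3)  tX=1.2600 tY=0.9007  stride 1/|dx|=2.0000 1/|dy|=1.1547
    cross y-line → (2,4), t=0.9007
    cross x-line → (1,4), t=1.2600 (wall)
  → r_4 = 1.2600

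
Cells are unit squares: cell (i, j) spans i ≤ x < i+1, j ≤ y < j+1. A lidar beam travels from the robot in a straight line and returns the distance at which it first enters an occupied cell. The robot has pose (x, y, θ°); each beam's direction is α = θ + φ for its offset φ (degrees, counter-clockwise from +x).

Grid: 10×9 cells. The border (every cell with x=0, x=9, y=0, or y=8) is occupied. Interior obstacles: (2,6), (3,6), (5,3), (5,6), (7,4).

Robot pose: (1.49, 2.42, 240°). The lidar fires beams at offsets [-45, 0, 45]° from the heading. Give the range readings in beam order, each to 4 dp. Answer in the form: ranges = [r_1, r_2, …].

beam 1: φ=-45°, α=195°
  direction (-0.9659, -0.2588); cell (1,2); t to first gridline: x 0.5073, y 1.6228 (then +1.0353 / +3.8637)
    (0,2) via x @ 0.5073  # hit
  → r_1 = 0.5073
beam 2: φ=0°, α=240°
  direction (-0.5000, -0.8660); cell (1,2); t to first gridline: x 0.9800, y 0.4850 (then +2.0000 / +1.1547)
    (1,1) via y @ 0.4850
    (0,1) via x @ 0.9800  # hit
  → r_2 = 0.9800
beam 3: φ=45°, α=285°
  direction (0.2588, -0.9659); cell (1,2); t to first gridline: x 1.9705, y 0.4348 (then +3.8637 / +1.0353)
    (1,1) via y @ 0.4348
    (1,0) via y @ 1.4701  # hit
  → r_3 = 1.4701

ranges = [0.5073, 0.9800, 1.4701]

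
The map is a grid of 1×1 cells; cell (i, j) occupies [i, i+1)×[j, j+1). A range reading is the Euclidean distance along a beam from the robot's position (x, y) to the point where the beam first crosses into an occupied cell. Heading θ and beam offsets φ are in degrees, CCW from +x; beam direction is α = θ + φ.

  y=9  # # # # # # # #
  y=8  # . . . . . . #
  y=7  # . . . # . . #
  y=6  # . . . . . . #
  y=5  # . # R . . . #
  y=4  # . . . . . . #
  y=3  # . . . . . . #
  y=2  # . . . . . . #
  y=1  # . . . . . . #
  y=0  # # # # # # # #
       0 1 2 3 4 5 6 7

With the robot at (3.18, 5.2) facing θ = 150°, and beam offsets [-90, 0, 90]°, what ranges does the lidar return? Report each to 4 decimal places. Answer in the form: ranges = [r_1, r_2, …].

beam 1: φ=-90°, α=60°
  d=(0.5000,0.8660)  start (3,5)  tX=1.6400 tY=0.9238  stride 1/|dx|=2.0000 1/|dy|=1.1547
    cross y-line → (3,6), t=0.9238
    cross x-line → (4,6), t=1.6400
    cross y-line → (4,7), t=2.0785 (wall)
  → r_1 = 2.0785
beam 2: φ=0°, α=150°
  d=(-0.8660,0.5000)  start (3,5)  tX=0.2078 tY=1.6000  stride 1/|dx|=1.1547 1/|dy|=2.0000
    cross x-line → (2,5), t=0.2078 (wall)
  → r_2 = 0.2078
beam 3: φ=90°, α=240°
  d=(-0.5000,-0.8660)  start (3,5)  tX=0.3600 tY=0.2309  stride 1/|dx|=2.0000 1/|dy|=1.1547
    cross y-line → (3,4), t=0.2309
    cross x-line → (2,4), t=0.3600
    cross y-line → (2,3), t=1.3856
    cross x-line → (1,3), t=2.3600
    cross y-line → (1,2), t=2.5403
    cross y-line → (1,1), t=3.6950
    cross x-line → (0,1), t=4.3600 (wall)
  → r_3 = 4.3600

ranges = [2.0785, 0.2078, 4.3600]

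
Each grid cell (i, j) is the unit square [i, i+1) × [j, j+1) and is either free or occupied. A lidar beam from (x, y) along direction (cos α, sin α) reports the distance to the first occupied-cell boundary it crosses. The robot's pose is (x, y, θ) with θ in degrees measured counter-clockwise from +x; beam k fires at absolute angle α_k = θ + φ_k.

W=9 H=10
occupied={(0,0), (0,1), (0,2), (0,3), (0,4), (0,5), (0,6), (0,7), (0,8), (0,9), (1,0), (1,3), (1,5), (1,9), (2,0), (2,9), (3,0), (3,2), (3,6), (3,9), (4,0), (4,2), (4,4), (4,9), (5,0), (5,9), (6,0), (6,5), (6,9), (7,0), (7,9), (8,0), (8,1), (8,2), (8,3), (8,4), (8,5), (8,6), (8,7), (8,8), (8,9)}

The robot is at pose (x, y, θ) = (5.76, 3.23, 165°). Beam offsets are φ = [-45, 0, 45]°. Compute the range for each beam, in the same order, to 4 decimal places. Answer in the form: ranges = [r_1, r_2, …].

beam 1: φ=-45°, α=120°
  direction (-0.5000, 0.8660); cell (5,3); t to first gridline: x 1.5200, y 0.8891 (then +2.0000 / +1.1547)
    (5,4) via y @ 0.8891
    (4,4) via x @ 1.5200  # hit
  → r_1 = 1.5200
beam 2: φ=0°, α=165°
  direction (-0.9659, 0.2588); cell (5,3); t to first gridline: x 0.7868, y 2.9751 (then +1.0353 / +3.8637)
    (4,3) via x @ 0.7868
    (3,3) via x @ 1.8221
    (2,3) via x @ 2.8574
    (2,4) via y @ 2.9751
    (1,4) via x @ 3.8926
    (0,4) via x @ 4.9279  # hit
  → r_2 = 4.9279
beam 3: φ=45°, α=210°
  direction (-0.8660, -0.5000); cell (5,3); t to first gridline: x 0.8776, y 0.4600 (then +1.1547 / +2.0000)
    (5,2) via y @ 0.4600
    (4,2) via x @ 0.8776  # hit
  → r_3 = 0.8776

ranges = [1.5200, 4.9279, 0.8776]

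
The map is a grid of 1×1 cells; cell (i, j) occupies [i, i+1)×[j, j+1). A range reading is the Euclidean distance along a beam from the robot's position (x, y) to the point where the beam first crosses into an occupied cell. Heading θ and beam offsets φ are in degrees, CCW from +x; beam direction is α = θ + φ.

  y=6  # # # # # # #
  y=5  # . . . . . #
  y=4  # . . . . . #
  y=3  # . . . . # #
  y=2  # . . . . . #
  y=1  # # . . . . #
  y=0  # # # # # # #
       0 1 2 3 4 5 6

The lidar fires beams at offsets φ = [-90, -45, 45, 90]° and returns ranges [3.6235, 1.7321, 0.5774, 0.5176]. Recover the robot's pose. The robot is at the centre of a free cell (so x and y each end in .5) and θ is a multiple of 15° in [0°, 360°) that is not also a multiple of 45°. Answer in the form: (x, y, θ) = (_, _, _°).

(x, y, θ) = (5.5, 2.5, 285°)

Candidates: 23 free-cell centres × 16 headings = 368 poses. Raycast each; keep the one whose scan matches to 4 dp.
  (4.5, 4.5, 105°): beam 1 = 1.5529 ≠ 3.6235 ✗
  (5.5, 1.5, 15°): beam 1 = 0.5176 ≠ 3.6235 ✗
  (3.5, 5.5, 120°): beam 1 = 1.0000 ≠ 3.6235 ✗
  (2.5, 1.5, 60°): beam 1 = 1.0000 ≠ 3.6235 ✗
  …
  (5.5, 2.5, 285°): r_1=3.6235, r_2=1.7321, r_3=0.5774, r_4=0.5176 — all match ✓
Only this pose fits every beam.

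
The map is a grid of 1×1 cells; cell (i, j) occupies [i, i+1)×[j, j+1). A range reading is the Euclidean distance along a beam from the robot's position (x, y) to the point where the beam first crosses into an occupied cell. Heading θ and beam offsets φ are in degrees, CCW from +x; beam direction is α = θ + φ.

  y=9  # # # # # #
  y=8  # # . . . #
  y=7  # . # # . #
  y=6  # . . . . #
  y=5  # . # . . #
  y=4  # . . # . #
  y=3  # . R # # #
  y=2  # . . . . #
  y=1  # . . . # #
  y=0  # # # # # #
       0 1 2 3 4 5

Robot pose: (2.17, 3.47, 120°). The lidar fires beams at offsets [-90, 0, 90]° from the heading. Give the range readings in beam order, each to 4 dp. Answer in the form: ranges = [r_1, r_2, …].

beam 1: φ=-90°, α=30°
  dir = (cos 30°, sin 30°) = (0.8660, 0.5000); from cell (2,3)
  next x-line at t=0.9584, next y-line at t=1.0600; Δt_x=1.1547, Δt_y=2.0000
    x: enter (3,3) at t=0.9584 ← occupied
  → r_1 = 0.9584
beam 2: φ=0°, α=120°
  dir = (cos 120°, sin 120°) = (-0.5000, 0.8660); from cell (2,3)
  next x-line at t=0.3400, next y-line at t=0.6120; Δt_x=2.0000, Δt_y=1.1547
    x: enter (1,3) at t=0.3400
    y: enter (1,4) at t=0.6120
    y: enter (1,5) at t=1.7667
    x: enter (0,5) at t=2.3400 ← occupied
  → r_2 = 2.3400
beam 3: φ=90°, α=210°
  dir = (cos 210°, sin 210°) = (-0.8660, -0.5000); from cell (2,3)
  next x-line at t=0.1963, next y-line at t=0.9400; Δt_x=1.1547, Δt_y=2.0000
    x: enter (1,3) at t=0.1963
    y: enter (1,2) at t=0.9400
    x: enter (0,2) at t=1.3510 ← occupied
  → r_3 = 1.3510

ranges = [0.9584, 2.3400, 1.3510]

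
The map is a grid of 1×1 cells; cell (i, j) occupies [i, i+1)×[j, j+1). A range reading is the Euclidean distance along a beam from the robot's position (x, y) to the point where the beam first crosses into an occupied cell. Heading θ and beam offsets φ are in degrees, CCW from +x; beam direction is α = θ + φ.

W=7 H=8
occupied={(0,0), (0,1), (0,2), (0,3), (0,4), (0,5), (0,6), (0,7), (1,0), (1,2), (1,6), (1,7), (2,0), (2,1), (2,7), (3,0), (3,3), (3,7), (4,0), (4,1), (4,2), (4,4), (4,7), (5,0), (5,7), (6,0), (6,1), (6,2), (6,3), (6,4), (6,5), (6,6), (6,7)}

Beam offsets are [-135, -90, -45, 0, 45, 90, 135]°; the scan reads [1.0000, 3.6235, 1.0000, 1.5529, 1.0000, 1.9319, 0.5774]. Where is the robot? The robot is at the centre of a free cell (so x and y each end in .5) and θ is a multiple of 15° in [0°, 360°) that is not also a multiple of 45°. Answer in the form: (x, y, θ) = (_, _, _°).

Candidates: 23 free-cell centres × 16 headings = 368 poses. Raycast each; keep the one whose scan matches to 4 dp.
  (3.5, 4.5, 165°): beam 1 = 0.5774 ≠ 1.0000 ✗
  (1.5, 5.5, 60°): beam 1 = 3.6235 ≠ 1.0000 ✗
  (5.5, 5.5, 105°): beam 1 = 0.5774 ≠ 1.0000 ✗
  (4.5, 6.5, 15°): beam 1 = 2.8868 ≠ 1.0000 ✗
  …
  (5.5, 3.5, 195°): r_1=1.0000, r_2=3.6235, r_3=1.0000, r_4=1.5529, r_5=1.0000, r_6=1.9319, r_7=0.5774 — all match ✓
No second candidate reproduces the full scan.

(x, y, θ) = (5.5, 3.5, 195°)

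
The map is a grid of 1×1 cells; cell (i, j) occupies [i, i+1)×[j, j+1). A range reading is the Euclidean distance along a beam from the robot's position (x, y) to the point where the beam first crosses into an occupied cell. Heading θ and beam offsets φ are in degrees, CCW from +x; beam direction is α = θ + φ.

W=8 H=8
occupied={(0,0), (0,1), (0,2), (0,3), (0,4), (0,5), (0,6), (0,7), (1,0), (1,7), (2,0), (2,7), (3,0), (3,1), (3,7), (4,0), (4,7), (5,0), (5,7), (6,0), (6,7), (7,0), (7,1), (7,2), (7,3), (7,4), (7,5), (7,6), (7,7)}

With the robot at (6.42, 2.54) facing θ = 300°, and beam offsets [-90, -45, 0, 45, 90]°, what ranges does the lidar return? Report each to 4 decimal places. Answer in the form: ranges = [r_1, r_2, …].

ranges = [2.7944, 1.5943, 1.1600, 0.6005, 0.6697]

beam 1: φ=-90°, α=210°
  direction (-0.8660, -0.5000); cell (6,2); t to first gridline: x 0.4850, y 1.0800 (then +1.1547 / +2.0000)
    (5,2) via x @ 0.4850
    (5,1) via y @ 1.0800
    (4,1) via x @ 1.6397
    (3,1) via x @ 2.7944  # hit
  → r_1 = 2.7944
beam 2: φ=-45°, α=255°
  direction (-0.2588, -0.9659); cell (6,2); t to first gridline: x 1.6228, y 0.5590 (then +3.8637 / +1.0353)
    (6,1) via y @ 0.5590
    (6,0) via y @ 1.5943  # hit
  → r_2 = 1.5943
beam 3: φ=0°, α=300°
  direction (0.5000, -0.8660); cell (6,2); t to first gridline: x 1.1600, y 0.6235 (then +2.0000 / +1.1547)
    (6,1) via y @ 0.6235
    (7,1) via x @ 1.1600  # hit
  → r_3 = 1.1600
beam 4: φ=45°, α=345°
  direction (0.9659, -0.2588); cell (6,2); t to first gridline: x 0.6005, y 2.0864 (then +1.0353 / +3.8637)
    (7,2) via x @ 0.6005  # hit
  → r_4 = 0.6005
beam 5: φ=90°, α=30°
  direction (0.8660, 0.5000); cell (6,2); t to first gridline: x 0.6697, y 0.9200 (then +1.1547 / +2.0000)
    (7,2) via x @ 0.6697  # hit
  → r_5 = 0.6697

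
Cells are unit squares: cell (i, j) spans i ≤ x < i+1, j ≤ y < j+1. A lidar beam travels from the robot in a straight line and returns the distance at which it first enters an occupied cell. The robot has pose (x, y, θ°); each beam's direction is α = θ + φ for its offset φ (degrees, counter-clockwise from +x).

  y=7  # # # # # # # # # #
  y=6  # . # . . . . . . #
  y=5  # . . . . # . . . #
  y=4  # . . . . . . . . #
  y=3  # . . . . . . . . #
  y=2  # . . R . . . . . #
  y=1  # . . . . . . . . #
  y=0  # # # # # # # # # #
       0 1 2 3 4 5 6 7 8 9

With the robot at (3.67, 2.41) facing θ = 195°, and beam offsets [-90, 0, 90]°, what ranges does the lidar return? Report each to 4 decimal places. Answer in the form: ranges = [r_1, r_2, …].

beam 1: φ=-90°, α=105°
  direction (-0.2588, 0.9659); cell (3,2); t to first gridline: x 2.5887, y 0.6108 (then +3.8637 / +1.0353)
    (3,3) via y @ 0.6108
    (3,4) via y @ 1.6461
    (2,4) via x @ 2.5887
    (2,5) via y @ 2.6814
    (2,6) via y @ 3.7166  # hit
  → r_1 = 3.7166
beam 2: φ=0°, α=195°
  direction (-0.9659, -0.2588); cell (3,2); t to first gridline: x 0.6936, y 1.5841 (then +1.0353 / +3.8637)
    (2,2) via x @ 0.6936
    (2,1) via y @ 1.5841
    (1,1) via x @ 1.7289
    (0,1) via x @ 2.7642  # hit
  → r_2 = 2.7642
beam 3: φ=90°, α=285°
  direction (0.2588, -0.9659); cell (3,2); t to first gridline: x 1.2750, y 0.4245 (then +3.8637 / +1.0353)
    (3,1) via y @ 0.4245
    (4,1) via x @ 1.2750
    (4,0) via y @ 1.4597  # hit
  → r_3 = 1.4597

ranges = [3.7166, 2.7642, 1.4597]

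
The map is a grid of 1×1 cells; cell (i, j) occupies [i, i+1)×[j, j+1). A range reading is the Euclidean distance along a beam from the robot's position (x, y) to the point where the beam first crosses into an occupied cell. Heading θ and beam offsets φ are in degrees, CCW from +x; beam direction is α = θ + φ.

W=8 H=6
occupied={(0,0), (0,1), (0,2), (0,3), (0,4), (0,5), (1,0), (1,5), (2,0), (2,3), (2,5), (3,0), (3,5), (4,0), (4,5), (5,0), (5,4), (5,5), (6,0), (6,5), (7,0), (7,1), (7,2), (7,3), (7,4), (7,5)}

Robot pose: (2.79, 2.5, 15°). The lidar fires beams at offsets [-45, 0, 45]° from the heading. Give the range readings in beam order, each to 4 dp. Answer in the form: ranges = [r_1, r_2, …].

ranges = [3.0000, 4.3585, 2.8868]

beam 1: φ=-45°, α=330°
  d=(0.8660,-0.5000)  start (2,2)  tX=0.2425 tY=1.0000  stride 1/|dx|=1.1547 1/|dy|=2.0000
    cross x-line → (3,2), t=0.2425
    cross y-line → (3,1), t=1.0000
    cross x-line → (4,1), t=1.3972
    cross x-line → (5,1), t=2.5519
    cross y-line → (5,0), t=3.0000 (wall)
  → r_1 = 3.0000
beam 2: φ=0°, α=15°
  d=(0.9659,0.2588)  start (2,2)  tX=0.2174 tY=1.9319  stride 1/|dx|=1.0353 1/|dy|=3.8637
    cross x-line → (3,2), t=0.2174
    cross x-line → (4,2), t=1.2527
    cross y-line → (4,3), t=1.9319
    cross x-line → (5,3), t=2.2880
    cross x-line → (6,3), t=3.3232
    cross x-line → (7,3), t=4.3585 (wall)
  → r_2 = 4.3585
beam 3: φ=45°, α=60°
  d=(0.5000,0.8660)  start (2,2)  tX=0.4200 tY=0.5774  stride 1/|dx|=2.0000 1/|dy|=1.1547
    cross x-line → (3,2), t=0.4200
    cross y-line → (3,3), t=0.5774
    cross y-line → (3,4), t=1.7321
    cross x-line → (4,4), t=2.4200
    cross y-line → (4,5), t=2.8868 (wall)
  → r_3 = 2.8868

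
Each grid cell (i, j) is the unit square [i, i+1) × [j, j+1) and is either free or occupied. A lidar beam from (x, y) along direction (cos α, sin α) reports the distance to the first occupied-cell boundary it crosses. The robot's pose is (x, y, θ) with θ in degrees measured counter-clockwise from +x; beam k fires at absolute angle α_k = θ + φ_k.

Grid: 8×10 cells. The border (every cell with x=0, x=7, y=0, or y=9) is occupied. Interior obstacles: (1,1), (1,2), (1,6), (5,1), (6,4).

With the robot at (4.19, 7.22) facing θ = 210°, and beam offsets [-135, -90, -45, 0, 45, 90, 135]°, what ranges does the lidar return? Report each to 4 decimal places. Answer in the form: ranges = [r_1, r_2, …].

beam 1: φ=-135°, α=75°
  direction (0.2588, 0.9659); cell (4,7); t to first gridline: x 3.1296, y 0.8075 (then +3.8637 / +1.0353)
    (4,8) via y @ 0.8075
    (4,9) via y @ 1.8428  # hit
  → r_1 = 1.8428
beam 2: φ=-90°, α=120°
  direction (-0.5000, 0.8660); cell (4,7); t to first gridline: x 0.3800, y 0.9007 (then +2.0000 / +1.1547)
    (3,7) via x @ 0.3800
    (3,8) via y @ 0.9007
    (3,9) via y @ 2.0554  # hit
  → r_2 = 2.0554
beam 3: φ=-45°, α=165°
  direction (-0.9659, 0.2588); cell (4,7); t to first gridline: x 0.1967, y 3.0137 (then +1.0353 / +3.8637)
    (3,7) via x @ 0.1967
    (2,7) via x @ 1.2320
    (1,7) via x @ 2.2673
    (1,8) via y @ 3.0137
    (0,8) via x @ 3.3025  # hit
  → r_3 = 3.3025
beam 4: φ=0°, α=210°
  direction (-0.8660, -0.5000); cell (4,7); t to first gridline: x 0.2194, y 0.4400 (then +1.1547 / +2.0000)
    (3,7) via x @ 0.2194
    (3,6) via y @ 0.4400
    (2,6) via x @ 1.3741
    (2,5) via y @ 2.4400
    (1,5) via x @ 2.5288
    (0,5) via x @ 3.6835  # hit
  → r_4 = 3.6835
beam 5: φ=45°, α=255°
  direction (-0.2588, -0.9659); cell (4,7); t to first gridline: x 0.7341, y 0.2278 (then +3.8637 / +1.0353)
    (4,6) via y @ 0.2278
    (3,6) via x @ 0.7341
    (3,5) via y @ 1.2630
    (3,4) via y @ 2.2983
    (3,3) via y @ 3.3336
    (3,2) via y @ 4.3689
    (2,2) via x @ 4.5978
    (2,1) via y @ 5.4041
    (2,0) via y @ 6.4394  # hit
  → r_5 = 6.4394
beam 6: φ=90°, α=300°
  direction (0.5000, -0.8660); cell (4,7); t to first gridline: x 1.6200, y 0.2540 (then +2.0000 / +1.1547)
    (4,6) via y @ 0.2540
    (4,5) via y @ 1.4087
    (5,5) via x @ 1.6200
    (5,4) via y @ 2.5634
    (6,4) via x @ 3.6200  # hit
  → r_6 = 3.6200
beam 7: φ=135°, α=345°
  direction (0.9659, -0.2588); cell (4,7); t to first gridline: x 0.8386, y 0.8500 (then +1.0353 / +3.8637)
    (5,7) via x @ 0.8386
    (5,6) via y @ 0.8500
    (6,6) via x @ 1.8738
    (7,6) via x @ 2.9091  # hit
  → r_7 = 2.9091

ranges = [1.8428, 2.0554, 3.3025, 3.6835, 6.4394, 3.6200, 2.9091]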